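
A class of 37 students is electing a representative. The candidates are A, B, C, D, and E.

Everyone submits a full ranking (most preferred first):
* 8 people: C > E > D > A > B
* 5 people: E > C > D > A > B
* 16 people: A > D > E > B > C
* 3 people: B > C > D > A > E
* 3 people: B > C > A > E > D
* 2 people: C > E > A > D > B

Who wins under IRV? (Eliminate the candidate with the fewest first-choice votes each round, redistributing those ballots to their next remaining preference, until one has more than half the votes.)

C

Round 1: A 16, B 6, C 10, D 0, E 5. D eliminated.
Round 2: A 16, B 6, C 10, E 5. E eliminated.
Round 3: A 16, B 6, C 15. B eliminated.
Round 4: A 16, C 21. C has a majority (≥19).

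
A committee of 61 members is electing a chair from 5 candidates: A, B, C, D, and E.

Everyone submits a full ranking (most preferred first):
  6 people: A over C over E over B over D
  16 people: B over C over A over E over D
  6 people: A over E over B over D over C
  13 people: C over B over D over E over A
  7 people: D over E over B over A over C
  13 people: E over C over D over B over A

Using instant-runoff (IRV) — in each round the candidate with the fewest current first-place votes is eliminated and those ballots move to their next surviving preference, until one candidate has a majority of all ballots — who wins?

C

Round 1: A 12, B 16, C 13, D 7, E 13. D eliminated.
Round 2: A 12, B 16, C 13, E 20. A eliminated.
Round 3: B 16, C 19, E 26. B eliminated.
Round 4: C 35, E 26. C has a majority (≥31).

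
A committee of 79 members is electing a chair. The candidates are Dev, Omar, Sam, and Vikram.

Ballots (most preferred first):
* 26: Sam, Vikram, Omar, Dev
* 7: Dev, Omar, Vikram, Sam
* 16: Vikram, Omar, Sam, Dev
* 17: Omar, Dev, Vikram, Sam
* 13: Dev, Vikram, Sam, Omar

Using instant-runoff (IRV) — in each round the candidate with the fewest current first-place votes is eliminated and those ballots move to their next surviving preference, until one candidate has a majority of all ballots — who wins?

Round 1: Dev 20, Omar 17, Sam 26, Vikram 16. Vikram eliminated.
Round 2: Dev 20, Omar 33, Sam 26. Dev eliminated.
Round 3: Omar 40, Sam 39. Omar has a majority (≥40).

Omar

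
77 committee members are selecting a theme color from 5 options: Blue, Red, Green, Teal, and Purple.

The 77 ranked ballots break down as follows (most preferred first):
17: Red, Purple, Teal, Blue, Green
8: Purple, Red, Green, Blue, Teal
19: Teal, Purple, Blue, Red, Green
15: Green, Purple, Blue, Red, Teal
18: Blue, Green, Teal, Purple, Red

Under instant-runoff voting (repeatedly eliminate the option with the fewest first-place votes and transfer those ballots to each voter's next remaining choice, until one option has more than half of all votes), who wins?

Blue

Round 1: Blue 18, Red 17, Green 15, Teal 19, Purple 8. Purple eliminated.
Round 2: Blue 18, Red 25, Green 15, Teal 19. Green eliminated.
Round 3: Blue 33, Red 25, Teal 19. Teal eliminated.
Round 4: Blue 52, Red 25. Blue has a majority (≥39).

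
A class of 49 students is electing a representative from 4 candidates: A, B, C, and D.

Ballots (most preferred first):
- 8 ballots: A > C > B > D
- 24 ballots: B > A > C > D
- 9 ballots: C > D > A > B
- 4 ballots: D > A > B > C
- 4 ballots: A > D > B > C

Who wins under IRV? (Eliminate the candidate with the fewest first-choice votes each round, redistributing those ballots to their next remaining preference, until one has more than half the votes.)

Round 1: A 12, B 24, C 9, D 4. D eliminated.
Round 2: A 16, B 24, C 9. C eliminated.
Round 3: A 25, B 24. A has a majority (≥25).

A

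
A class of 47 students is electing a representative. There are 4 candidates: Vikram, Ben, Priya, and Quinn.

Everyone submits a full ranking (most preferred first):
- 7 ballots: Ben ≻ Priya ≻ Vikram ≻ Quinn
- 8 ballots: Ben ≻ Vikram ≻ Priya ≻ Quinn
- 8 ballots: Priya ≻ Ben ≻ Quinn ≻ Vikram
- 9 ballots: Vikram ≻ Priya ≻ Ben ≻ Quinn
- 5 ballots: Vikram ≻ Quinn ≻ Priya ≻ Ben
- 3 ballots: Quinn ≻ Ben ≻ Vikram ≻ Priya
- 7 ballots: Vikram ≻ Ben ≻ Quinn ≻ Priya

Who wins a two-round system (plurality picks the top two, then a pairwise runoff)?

Round 1 first-place votes: Vikram 21, Ben 15, Priya 8, Quinn 3. Vikram and Ben advance.
Runoff: Vikram is ranked above Ben on 21 ballots, Ben above Vikram on 26.

Ben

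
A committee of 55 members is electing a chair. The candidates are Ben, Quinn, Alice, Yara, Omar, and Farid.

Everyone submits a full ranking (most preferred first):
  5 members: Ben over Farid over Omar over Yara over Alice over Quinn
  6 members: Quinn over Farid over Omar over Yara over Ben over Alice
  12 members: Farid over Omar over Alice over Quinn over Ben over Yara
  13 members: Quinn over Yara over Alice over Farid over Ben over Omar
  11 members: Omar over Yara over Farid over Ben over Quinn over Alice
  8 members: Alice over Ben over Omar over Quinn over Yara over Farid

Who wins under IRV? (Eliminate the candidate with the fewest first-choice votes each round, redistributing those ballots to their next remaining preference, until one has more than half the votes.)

Round 1: Ben 5, Quinn 19, Alice 8, Yara 0, Omar 11, Farid 12. Yara eliminated.
Round 2: Ben 5, Quinn 19, Alice 8, Omar 11, Farid 12. Ben eliminated.
Round 3: Quinn 19, Alice 8, Omar 11, Farid 17. Alice eliminated.
Round 4: Quinn 19, Omar 19, Farid 17. Farid eliminated.
Round 5: Quinn 19, Omar 36. Omar has a majority (≥28).

Omar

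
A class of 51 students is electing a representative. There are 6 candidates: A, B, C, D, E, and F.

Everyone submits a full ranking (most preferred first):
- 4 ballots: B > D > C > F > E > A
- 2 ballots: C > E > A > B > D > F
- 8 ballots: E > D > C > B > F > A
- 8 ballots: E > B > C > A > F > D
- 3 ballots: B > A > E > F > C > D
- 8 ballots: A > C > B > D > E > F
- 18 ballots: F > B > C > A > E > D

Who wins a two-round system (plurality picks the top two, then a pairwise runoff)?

E

Round 1 first-place votes: A 8, B 7, C 2, D 0, E 16, F 18. F and E advance.
Runoff: F is ranked above E on 22 ballots, E above F on 29.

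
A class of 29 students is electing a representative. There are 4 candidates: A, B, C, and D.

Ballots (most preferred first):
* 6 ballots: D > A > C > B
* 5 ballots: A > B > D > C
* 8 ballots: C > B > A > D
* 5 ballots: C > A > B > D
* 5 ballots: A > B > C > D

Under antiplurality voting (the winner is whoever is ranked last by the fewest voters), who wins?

A

Last-place votes: A 0, B 6, C 5, D 18.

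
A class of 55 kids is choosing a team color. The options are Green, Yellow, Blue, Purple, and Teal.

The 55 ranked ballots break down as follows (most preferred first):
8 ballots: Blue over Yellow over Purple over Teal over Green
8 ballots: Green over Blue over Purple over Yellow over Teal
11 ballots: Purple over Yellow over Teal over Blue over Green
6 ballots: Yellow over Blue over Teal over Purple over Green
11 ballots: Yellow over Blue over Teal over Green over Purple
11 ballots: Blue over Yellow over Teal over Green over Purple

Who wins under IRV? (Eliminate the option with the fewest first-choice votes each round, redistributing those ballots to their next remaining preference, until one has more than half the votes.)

Round 1: Green 8, Yellow 17, Blue 19, Purple 11, Teal 0. Teal eliminated.
Round 2: Green 8, Yellow 17, Blue 19, Purple 11. Green eliminated.
Round 3: Yellow 17, Blue 27, Purple 11. Purple eliminated.
Round 4: Yellow 28, Blue 27. Yellow has a majority (≥28).

Yellow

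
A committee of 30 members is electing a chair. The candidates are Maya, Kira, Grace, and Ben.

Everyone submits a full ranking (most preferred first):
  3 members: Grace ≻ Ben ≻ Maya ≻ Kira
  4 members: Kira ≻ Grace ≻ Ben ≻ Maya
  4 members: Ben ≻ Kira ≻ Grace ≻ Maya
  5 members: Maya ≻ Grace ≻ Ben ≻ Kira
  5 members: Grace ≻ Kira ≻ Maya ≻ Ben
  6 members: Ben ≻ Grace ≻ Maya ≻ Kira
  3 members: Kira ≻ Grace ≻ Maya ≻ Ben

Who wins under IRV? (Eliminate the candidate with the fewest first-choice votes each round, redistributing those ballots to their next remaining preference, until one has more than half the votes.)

Grace

Round 1: Maya 5, Kira 7, Grace 8, Ben 10. Maya eliminated.
Round 2: Kira 7, Grace 13, Ben 10. Kira eliminated.
Round 3: Grace 20, Ben 10. Grace has a majority (≥16).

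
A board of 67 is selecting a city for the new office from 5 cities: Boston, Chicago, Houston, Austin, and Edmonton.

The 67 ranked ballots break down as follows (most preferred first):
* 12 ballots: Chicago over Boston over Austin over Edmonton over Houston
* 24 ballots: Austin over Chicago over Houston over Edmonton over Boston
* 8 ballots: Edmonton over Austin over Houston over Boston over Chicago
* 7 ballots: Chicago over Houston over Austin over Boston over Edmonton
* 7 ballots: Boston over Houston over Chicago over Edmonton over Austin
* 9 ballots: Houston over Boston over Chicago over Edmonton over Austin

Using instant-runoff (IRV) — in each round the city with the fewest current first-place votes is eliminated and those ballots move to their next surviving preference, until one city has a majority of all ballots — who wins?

Round 1: Boston 7, Chicago 19, Houston 9, Austin 24, Edmonton 8. Boston eliminated.
Round 2: Chicago 19, Houston 16, Austin 24, Edmonton 8. Edmonton eliminated.
Round 3: Chicago 19, Houston 16, Austin 32. Houston eliminated.
Round 4: Chicago 35, Austin 32. Chicago has a majority (≥34).

Chicago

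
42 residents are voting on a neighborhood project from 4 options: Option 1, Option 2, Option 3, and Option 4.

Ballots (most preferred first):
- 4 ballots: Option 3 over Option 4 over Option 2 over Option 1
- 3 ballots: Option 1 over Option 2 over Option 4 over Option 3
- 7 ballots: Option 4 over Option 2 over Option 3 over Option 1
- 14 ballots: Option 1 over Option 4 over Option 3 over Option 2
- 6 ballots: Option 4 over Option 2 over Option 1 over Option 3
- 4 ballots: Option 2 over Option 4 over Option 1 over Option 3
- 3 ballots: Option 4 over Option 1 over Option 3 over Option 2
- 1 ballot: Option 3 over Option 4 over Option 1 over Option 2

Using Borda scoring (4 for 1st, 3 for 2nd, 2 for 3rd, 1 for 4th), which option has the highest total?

Option 1: 4×1 + 3×4 + 7×1 + 14×4 + 6×2 + 4×2 + 3×3 + 1×2 = 110
Option 2: 4×2 + 3×3 + 7×3 + 14×1 + 6×3 + 4×4 + 3×1 + 1×1 = 90
Option 3: 4×4 + 3×1 + 7×2 + 14×2 + 6×1 + 4×1 + 3×2 + 1×4 = 81
Option 4: 4×3 + 3×2 + 7×4 + 14×3 + 6×4 + 4×3 + 3×4 + 1×3 = 139

Option 4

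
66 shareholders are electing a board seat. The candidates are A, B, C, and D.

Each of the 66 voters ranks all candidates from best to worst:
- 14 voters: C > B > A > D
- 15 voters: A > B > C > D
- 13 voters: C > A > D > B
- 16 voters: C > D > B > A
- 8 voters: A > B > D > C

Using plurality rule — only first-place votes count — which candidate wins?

First-place votes: A 23, B 0, C 43, D 0.

C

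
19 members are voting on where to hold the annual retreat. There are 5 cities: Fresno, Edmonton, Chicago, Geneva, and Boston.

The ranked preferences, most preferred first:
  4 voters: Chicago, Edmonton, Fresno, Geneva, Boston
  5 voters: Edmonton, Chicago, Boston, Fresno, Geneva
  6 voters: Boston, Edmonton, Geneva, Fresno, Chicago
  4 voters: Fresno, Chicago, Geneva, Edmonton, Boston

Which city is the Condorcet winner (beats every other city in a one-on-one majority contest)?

Edmonton

Edmonton vs Fresno: 15–4
Edmonton vs Chicago: 11–8
Edmonton vs Geneva: 15–4
Edmonton vs Boston: 13–6
Edmonton beats every other city.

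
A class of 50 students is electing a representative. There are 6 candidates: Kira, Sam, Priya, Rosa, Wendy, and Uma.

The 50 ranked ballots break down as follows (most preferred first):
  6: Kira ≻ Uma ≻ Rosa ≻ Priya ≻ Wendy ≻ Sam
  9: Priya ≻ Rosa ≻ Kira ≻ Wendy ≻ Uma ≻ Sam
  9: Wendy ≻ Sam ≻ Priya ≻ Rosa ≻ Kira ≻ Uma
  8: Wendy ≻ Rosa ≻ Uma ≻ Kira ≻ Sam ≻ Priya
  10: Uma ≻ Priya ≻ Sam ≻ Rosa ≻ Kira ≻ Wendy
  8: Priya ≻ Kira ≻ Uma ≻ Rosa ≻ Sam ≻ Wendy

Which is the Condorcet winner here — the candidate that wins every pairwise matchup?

Priya vs Kira: 36–14
Priya vs Sam: 33–17
Priya vs Rosa: 36–14
Priya vs Wendy: 33–17
Priya vs Uma: 26–24
Priya beats every other candidate.

Priya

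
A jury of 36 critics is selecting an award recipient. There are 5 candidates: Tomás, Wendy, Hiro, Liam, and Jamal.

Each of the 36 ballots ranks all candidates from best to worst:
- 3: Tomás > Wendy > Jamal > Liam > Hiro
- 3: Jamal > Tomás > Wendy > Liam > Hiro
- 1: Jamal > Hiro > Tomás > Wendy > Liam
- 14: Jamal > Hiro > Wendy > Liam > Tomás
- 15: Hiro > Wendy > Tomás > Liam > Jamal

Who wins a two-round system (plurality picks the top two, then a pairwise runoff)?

Round 1 first-place votes: Tomás 3, Wendy 0, Hiro 15, Liam 0, Jamal 18. Jamal and Hiro advance.
Runoff: Jamal is ranked above Hiro on 21 ballots, Hiro above Jamal on 15.

Jamal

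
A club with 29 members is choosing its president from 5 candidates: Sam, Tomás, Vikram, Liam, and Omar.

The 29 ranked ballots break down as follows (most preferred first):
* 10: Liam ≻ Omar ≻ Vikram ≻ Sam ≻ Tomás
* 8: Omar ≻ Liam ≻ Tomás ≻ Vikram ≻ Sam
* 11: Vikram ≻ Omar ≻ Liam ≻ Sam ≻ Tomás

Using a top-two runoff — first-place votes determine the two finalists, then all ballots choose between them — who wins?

Round 1 first-place votes: Sam 0, Tomás 0, Vikram 11, Liam 10, Omar 8. Vikram and Liam advance.
Runoff: Vikram is ranked above Liam on 11 ballots, Liam above Vikram on 18.

Liam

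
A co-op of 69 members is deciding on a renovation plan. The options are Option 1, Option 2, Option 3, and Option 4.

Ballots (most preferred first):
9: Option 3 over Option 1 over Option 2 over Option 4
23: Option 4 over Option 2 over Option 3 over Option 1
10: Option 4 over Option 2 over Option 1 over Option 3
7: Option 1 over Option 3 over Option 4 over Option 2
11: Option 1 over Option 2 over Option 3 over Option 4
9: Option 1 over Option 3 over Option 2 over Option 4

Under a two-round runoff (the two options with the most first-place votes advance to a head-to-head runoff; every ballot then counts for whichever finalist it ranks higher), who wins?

Option 1

Round 1 first-place votes: Option 1 27, Option 2 0, Option 3 9, Option 4 33. Option 4 and Option 1 advance.
Runoff: Option 4 is ranked above Option 1 on 33 ballots, Option 1 above Option 4 on 36.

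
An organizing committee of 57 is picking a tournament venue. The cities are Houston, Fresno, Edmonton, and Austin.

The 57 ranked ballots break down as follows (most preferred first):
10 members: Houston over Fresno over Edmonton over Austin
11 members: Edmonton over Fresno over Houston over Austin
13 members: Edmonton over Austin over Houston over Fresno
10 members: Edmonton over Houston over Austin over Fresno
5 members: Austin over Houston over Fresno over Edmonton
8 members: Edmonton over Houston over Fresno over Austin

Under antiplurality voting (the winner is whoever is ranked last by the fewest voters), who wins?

Last-place votes: Houston 0, Fresno 23, Edmonton 5, Austin 29.

Houston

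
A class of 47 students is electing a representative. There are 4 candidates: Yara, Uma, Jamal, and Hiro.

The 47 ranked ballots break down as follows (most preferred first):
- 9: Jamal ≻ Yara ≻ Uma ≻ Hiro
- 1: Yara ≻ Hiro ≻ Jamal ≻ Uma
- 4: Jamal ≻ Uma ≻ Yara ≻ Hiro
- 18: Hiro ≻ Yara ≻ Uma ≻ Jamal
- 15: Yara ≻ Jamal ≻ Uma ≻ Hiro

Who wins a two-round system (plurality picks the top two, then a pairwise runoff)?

Yara

Round 1 first-place votes: Yara 16, Uma 0, Jamal 13, Hiro 18. Hiro and Yara advance.
Runoff: Hiro is ranked above Yara on 18 ballots, Yara above Hiro on 29.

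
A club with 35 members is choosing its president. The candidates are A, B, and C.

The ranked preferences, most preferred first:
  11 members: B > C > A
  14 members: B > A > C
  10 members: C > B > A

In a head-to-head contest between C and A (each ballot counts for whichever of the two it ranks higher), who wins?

C is ranked above A on 21 ballots; A above C on 14.

C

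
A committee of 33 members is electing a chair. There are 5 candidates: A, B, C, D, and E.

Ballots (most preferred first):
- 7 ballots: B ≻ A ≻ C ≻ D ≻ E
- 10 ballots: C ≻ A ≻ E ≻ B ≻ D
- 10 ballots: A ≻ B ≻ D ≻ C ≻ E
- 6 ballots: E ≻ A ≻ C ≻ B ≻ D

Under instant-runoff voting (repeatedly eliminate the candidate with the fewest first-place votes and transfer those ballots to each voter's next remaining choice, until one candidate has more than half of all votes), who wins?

A

Round 1: A 10, B 7, C 10, D 0, E 6. D eliminated.
Round 2: A 10, B 7, C 10, E 6. E eliminated.
Round 3: A 16, B 7, C 10. B eliminated.
Round 4: A 23, C 10. A has a majority (≥17).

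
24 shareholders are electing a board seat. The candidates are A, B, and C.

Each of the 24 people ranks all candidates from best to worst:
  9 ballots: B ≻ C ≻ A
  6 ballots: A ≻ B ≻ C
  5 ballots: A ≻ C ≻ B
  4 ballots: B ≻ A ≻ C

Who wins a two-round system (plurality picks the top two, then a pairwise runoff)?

Round 1 first-place votes: A 11, B 13, C 0. B and A advance.
Runoff: B is ranked above A on 13 ballots, A above B on 11.

B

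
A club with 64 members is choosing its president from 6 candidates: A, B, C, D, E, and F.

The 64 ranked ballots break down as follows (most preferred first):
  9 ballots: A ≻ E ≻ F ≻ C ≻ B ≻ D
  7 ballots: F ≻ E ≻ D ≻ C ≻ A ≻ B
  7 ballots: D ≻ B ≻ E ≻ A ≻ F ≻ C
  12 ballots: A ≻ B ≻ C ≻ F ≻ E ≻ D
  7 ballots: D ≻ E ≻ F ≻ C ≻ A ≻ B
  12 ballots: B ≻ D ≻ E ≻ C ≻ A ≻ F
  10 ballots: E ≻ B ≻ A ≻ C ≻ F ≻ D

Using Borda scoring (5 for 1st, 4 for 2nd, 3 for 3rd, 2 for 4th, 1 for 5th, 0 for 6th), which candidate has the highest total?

E

A: 9×5 + 7×1 + 7×2 + 12×5 + 7×1 + 12×1 + 10×3 = 175
B: 9×1 + 7×0 + 7×4 + 12×4 + 7×0 + 12×5 + 10×4 = 185
C: 9×2 + 7×2 + 7×0 + 12×3 + 7×2 + 12×2 + 10×2 = 126
D: 9×0 + 7×3 + 7×5 + 12×0 + 7×5 + 12×4 + 10×0 = 139
E: 9×4 + 7×4 + 7×3 + 12×1 + 7×4 + 12×3 + 10×5 = 211
F: 9×3 + 7×5 + 7×1 + 12×2 + 7×3 + 12×0 + 10×1 = 124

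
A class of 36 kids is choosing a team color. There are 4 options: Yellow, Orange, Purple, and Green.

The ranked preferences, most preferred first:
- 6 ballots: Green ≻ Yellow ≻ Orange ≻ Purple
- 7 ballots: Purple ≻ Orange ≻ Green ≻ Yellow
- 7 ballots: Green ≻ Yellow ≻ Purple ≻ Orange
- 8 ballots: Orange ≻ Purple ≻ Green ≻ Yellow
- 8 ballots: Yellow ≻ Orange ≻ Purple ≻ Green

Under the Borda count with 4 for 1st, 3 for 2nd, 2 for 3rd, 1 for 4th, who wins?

Yellow: 6×3 + 7×1 + 7×3 + 8×1 + 8×4 = 86
Orange: 6×2 + 7×3 + 7×1 + 8×4 + 8×3 = 96
Purple: 6×1 + 7×4 + 7×2 + 8×3 + 8×2 = 88
Green: 6×4 + 7×2 + 7×4 + 8×2 + 8×1 = 90

Orange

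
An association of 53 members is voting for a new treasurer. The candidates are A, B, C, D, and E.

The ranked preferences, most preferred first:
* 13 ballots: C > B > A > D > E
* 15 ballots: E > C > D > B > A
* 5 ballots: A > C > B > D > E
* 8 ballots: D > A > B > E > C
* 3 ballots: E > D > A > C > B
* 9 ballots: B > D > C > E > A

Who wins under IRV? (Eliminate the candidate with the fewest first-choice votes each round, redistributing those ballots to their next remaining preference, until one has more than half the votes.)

Round 1: A 5, B 9, C 13, D 8, E 18. A eliminated.
Round 2: B 9, C 18, D 8, E 18. D eliminated.
Round 3: B 17, C 18, E 18. B eliminated.
Round 4: C 27, E 26. C has a majority (≥27).

C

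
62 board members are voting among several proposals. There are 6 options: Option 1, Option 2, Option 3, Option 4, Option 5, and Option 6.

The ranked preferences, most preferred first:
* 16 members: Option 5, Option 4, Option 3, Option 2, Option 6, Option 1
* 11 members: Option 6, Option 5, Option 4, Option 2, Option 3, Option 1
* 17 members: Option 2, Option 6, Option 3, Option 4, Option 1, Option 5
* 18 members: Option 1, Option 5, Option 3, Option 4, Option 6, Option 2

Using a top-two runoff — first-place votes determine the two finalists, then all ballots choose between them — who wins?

Option 2

Round 1 first-place votes: Option 1 18, Option 2 17, Option 3 0, Option 4 0, Option 5 16, Option 6 11. Option 1 and Option 2 advance.
Runoff: Option 1 is ranked above Option 2 on 18 ballots, Option 2 above Option 1 on 44.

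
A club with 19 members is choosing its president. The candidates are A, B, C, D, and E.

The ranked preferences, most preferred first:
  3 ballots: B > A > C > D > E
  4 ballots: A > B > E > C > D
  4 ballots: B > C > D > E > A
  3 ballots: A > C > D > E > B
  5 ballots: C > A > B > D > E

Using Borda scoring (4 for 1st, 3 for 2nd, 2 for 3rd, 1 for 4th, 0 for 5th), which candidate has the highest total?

A: 3×3 + 4×4 + 4×0 + 3×4 + 5×3 = 52
B: 3×4 + 4×3 + 4×4 + 3×0 + 5×2 = 50
C: 3×2 + 4×1 + 4×3 + 3×3 + 5×4 = 51
D: 3×1 + 4×0 + 4×2 + 3×2 + 5×1 = 22
E: 3×0 + 4×2 + 4×1 + 3×1 + 5×0 = 15

A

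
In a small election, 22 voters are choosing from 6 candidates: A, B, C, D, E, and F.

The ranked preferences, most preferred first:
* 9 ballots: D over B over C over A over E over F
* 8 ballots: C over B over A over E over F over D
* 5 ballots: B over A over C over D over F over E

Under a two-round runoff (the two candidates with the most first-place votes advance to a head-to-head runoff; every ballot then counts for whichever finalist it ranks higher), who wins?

C

Round 1 first-place votes: A 0, B 5, C 8, D 9, E 0, F 0. D and C advance.
Runoff: D is ranked above C on 9 ballots, C above D on 13.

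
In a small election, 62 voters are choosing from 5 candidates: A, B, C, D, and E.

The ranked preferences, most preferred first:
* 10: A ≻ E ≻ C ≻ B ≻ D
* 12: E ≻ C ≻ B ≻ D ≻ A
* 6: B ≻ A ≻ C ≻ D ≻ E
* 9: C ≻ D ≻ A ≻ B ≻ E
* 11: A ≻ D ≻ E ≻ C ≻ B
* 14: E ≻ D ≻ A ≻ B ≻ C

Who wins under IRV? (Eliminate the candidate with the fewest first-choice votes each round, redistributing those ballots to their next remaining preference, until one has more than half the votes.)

A

Round 1: A 21, B 6, C 9, D 0, E 26. D eliminated.
Round 2: A 21, B 6, C 9, E 26. B eliminated.
Round 3: A 27, C 9, E 26. C eliminated.
Round 4: A 36, E 26. A has a majority (≥32).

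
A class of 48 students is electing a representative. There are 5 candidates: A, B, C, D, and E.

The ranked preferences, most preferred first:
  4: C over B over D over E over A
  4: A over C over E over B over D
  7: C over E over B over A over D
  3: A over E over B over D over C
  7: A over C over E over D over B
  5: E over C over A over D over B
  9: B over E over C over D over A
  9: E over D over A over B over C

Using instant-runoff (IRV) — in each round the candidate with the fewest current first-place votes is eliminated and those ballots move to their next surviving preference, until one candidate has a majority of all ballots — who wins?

E

Round 1: A 14, B 9, C 11, D 0, E 14. D eliminated.
Round 2: A 14, B 9, C 11, E 14. B eliminated.
Round 3: A 14, C 11, E 23. C eliminated.
Round 4: A 14, E 34. E has a majority (≥25).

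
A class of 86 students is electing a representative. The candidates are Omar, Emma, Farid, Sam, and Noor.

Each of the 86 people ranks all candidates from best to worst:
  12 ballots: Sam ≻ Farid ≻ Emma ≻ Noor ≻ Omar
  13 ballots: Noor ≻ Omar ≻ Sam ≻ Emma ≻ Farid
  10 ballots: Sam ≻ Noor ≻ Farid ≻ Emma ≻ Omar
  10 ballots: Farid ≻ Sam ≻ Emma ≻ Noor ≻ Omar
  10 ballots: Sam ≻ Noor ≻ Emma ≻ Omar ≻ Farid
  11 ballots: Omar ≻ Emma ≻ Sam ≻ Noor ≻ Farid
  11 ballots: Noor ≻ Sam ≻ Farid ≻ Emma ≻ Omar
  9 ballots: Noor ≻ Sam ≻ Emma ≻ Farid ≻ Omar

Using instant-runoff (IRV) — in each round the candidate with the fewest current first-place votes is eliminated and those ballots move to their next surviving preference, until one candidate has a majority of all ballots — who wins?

Sam

Round 1: Omar 11, Emma 0, Farid 10, Sam 32, Noor 33. Emma eliminated.
Round 2: Omar 11, Farid 10, Sam 32, Noor 33. Farid eliminated.
Round 3: Omar 11, Sam 42, Noor 33. Omar eliminated.
Round 4: Sam 53, Noor 33. Sam has a majority (≥44).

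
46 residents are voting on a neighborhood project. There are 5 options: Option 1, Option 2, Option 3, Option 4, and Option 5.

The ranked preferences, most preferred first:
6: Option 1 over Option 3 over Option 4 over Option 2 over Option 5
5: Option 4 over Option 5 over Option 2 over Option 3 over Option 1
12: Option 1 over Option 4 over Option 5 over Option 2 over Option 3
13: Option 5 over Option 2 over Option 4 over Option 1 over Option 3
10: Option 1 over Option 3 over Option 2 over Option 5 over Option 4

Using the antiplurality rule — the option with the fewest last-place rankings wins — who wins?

Option 2

Last-place votes: Option 1 5, Option 2 0, Option 3 25, Option 4 10, Option 5 6.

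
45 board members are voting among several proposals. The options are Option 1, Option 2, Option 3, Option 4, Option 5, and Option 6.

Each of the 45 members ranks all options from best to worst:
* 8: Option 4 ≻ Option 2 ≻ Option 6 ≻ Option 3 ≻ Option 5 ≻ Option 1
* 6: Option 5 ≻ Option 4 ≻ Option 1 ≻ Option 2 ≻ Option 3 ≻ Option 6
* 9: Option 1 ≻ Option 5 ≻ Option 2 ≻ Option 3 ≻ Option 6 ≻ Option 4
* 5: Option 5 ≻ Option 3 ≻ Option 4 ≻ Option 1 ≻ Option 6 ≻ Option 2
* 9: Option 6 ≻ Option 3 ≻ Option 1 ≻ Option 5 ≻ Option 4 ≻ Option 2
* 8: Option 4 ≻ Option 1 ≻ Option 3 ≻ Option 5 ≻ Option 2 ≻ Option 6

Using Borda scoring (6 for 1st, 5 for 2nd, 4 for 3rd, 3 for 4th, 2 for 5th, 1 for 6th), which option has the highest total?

Option 5

Option 1: 8×1 + 6×4 + 9×6 + 5×3 + 9×4 + 8×5 = 177
Option 2: 8×5 + 6×3 + 9×4 + 5×1 + 9×1 + 8×2 = 124
Option 3: 8×3 + 6×2 + 9×3 + 5×5 + 9×5 + 8×4 = 165
Option 4: 8×6 + 6×5 + 9×1 + 5×4 + 9×2 + 8×6 = 173
Option 5: 8×2 + 6×6 + 9×5 + 5×6 + 9×3 + 8×3 = 178
Option 6: 8×4 + 6×1 + 9×2 + 5×2 + 9×6 + 8×1 = 128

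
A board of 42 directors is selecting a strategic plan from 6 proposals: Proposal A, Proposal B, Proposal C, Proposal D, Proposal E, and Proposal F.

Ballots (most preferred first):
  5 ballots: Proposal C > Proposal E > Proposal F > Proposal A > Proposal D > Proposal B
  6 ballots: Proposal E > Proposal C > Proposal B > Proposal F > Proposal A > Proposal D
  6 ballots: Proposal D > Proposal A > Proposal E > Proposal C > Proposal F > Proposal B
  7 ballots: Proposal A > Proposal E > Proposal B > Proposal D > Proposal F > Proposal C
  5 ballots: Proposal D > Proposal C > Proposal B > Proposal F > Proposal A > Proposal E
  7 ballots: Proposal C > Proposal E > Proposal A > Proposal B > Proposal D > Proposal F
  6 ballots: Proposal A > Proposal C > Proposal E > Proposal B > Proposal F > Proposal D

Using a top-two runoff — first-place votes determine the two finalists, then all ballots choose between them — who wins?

Proposal C

Round 1 first-place votes: Proposal A 13, Proposal B 0, Proposal C 12, Proposal D 11, Proposal E 6, Proposal F 0. Proposal A and Proposal C advance.
Runoff: Proposal A is ranked above Proposal C on 19 ballots, Proposal C above Proposal A on 23.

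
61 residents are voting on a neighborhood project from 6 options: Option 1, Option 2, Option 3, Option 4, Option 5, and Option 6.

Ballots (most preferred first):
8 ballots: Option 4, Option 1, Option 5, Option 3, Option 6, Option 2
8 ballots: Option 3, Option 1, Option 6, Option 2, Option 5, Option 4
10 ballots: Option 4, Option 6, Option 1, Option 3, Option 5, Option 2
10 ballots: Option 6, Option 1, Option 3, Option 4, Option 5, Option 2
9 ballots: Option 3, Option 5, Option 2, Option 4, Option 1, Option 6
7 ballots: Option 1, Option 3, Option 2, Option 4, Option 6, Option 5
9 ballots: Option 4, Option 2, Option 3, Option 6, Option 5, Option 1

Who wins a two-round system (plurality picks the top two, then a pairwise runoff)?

Round 1 first-place votes: Option 1 7, Option 2 0, Option 3 17, Option 4 27, Option 5 0, Option 6 10. Option 4 and Option 3 advance.
Runoff: Option 4 is ranked above Option 3 on 27 ballots, Option 3 above Option 4 on 34.

Option 3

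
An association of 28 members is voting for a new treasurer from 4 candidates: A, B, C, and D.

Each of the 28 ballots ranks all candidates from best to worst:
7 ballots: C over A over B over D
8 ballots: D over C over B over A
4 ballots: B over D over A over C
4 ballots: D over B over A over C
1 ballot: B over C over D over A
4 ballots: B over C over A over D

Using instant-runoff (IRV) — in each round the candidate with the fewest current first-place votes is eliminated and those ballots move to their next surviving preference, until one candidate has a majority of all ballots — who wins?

Round 1: A 0, B 9, C 7, D 12. A eliminated.
Round 2: B 9, C 7, D 12. C eliminated.
Round 3: B 16, D 12. B has a majority (≥15).

B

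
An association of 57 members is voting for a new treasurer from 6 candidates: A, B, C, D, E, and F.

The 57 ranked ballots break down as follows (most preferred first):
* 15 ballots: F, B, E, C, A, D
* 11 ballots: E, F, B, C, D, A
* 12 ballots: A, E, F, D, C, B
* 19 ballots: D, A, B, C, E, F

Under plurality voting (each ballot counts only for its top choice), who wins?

D

First-place votes: A 12, B 0, C 0, D 19, E 11, F 15.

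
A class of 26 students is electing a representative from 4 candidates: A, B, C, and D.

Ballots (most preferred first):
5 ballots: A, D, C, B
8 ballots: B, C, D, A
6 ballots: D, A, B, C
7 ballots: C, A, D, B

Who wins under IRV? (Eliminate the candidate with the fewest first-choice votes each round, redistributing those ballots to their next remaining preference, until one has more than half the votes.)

D

Round 1: A 5, B 8, C 7, D 6. A eliminated.
Round 2: B 8, C 7, D 11. C eliminated.
Round 3: B 8, D 18. D has a majority (≥14).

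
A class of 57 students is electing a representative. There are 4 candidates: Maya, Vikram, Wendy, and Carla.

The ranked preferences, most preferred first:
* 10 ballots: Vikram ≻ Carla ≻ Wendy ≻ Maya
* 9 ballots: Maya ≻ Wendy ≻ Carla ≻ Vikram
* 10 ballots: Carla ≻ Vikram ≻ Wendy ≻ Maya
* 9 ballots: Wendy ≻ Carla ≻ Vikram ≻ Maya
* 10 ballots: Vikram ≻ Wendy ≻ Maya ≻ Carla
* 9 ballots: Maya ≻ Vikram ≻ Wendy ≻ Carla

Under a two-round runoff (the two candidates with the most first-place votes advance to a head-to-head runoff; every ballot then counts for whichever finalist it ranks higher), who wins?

Vikram

Round 1 first-place votes: Maya 18, Vikram 20, Wendy 9, Carla 10. Vikram and Maya advance.
Runoff: Vikram is ranked above Maya on 39 ballots, Maya above Vikram on 18.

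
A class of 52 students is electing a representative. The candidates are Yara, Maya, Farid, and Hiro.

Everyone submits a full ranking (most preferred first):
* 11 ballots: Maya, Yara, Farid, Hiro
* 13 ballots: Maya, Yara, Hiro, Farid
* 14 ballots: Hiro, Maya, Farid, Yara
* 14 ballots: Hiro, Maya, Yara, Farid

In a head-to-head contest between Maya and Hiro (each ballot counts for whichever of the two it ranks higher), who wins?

Maya is ranked above Hiro on 24 ballots; Hiro above Maya on 28.

Hiro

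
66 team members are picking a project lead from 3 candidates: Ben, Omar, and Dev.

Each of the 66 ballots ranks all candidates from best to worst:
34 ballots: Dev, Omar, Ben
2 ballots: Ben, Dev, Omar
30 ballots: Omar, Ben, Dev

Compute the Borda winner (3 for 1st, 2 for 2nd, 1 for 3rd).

Omar

Ben: 34×1 + 2×3 + 30×2 = 100
Omar: 34×2 + 2×1 + 30×3 = 160
Dev: 34×3 + 2×2 + 30×1 = 136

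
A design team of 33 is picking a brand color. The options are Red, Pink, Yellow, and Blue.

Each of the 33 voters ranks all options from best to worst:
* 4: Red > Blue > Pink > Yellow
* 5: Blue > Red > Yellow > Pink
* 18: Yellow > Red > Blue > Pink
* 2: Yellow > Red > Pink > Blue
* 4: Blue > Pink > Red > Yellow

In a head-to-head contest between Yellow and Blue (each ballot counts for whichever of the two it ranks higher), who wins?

Yellow is ranked above Blue on 20 ballots; Blue above Yellow on 13.

Yellow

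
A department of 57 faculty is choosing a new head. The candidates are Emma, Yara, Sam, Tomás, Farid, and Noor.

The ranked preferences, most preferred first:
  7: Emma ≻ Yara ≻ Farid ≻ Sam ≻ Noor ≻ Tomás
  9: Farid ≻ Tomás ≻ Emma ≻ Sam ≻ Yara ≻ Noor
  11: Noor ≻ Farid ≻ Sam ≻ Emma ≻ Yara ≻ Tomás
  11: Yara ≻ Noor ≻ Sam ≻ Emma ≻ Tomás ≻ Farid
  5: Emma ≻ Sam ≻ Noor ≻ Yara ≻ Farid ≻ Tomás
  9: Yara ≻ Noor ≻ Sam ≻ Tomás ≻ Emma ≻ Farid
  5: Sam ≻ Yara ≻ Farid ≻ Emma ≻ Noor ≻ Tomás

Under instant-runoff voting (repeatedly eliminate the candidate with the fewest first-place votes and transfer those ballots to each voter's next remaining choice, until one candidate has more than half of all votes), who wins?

Emma

Round 1: Emma 12, Yara 20, Sam 5, Tomás 0, Farid 9, Noor 11. Tomás eliminated.
Round 2: Emma 12, Yara 20, Sam 5, Farid 9, Noor 11. Sam eliminated.
Round 3: Emma 12, Yara 25, Farid 9, Noor 11. Farid eliminated.
Round 4: Emma 21, Yara 25, Noor 11. Noor eliminated.
Round 5: Emma 32, Yara 25. Emma has a majority (≥29).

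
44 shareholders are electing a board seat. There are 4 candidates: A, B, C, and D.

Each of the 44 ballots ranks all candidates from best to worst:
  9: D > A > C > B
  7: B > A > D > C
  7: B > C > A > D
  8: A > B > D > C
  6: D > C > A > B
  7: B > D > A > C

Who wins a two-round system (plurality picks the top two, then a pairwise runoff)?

B

Round 1 first-place votes: A 8, B 21, C 0, D 15. B and D advance.
Runoff: B is ranked above D on 29 ballots, D above B on 15.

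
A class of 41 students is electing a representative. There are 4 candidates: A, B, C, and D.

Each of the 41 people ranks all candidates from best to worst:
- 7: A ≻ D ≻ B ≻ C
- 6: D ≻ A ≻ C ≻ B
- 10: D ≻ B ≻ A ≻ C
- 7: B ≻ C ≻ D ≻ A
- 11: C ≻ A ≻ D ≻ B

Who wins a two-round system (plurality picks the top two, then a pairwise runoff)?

D

Round 1 first-place votes: A 7, B 7, C 11, D 16. D and C advance.
Runoff: D is ranked above C on 23 ballots, C above D on 18.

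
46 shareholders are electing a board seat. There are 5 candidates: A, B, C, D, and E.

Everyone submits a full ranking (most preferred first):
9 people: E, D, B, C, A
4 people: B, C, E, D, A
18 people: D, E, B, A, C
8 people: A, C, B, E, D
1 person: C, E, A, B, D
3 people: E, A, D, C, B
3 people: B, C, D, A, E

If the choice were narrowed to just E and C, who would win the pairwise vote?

E

E is ranked above C on 30 ballots; C above E on 16.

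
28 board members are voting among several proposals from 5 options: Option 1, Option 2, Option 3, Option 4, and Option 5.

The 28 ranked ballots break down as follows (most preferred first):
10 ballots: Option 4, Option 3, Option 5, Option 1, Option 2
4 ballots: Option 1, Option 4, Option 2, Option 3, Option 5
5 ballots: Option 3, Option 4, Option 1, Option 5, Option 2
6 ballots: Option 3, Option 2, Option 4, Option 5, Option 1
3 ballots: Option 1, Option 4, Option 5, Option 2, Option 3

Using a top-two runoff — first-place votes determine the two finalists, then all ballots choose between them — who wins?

Option 4

Round 1 first-place votes: Option 1 7, Option 2 0, Option 3 11, Option 4 10, Option 5 0. Option 3 and Option 4 advance.
Runoff: Option 3 is ranked above Option 4 on 11 ballots, Option 4 above Option 3 on 17.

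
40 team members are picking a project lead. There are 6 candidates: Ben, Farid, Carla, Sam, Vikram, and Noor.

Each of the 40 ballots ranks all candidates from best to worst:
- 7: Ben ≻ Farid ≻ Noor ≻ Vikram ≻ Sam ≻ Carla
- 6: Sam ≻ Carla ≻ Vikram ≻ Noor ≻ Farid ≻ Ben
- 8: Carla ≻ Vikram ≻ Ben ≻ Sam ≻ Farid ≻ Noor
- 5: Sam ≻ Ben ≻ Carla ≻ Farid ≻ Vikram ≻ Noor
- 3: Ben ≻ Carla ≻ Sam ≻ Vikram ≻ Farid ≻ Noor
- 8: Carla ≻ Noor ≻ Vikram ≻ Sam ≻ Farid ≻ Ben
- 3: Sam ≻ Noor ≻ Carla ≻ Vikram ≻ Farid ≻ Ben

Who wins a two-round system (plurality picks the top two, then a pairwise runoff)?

Round 1 first-place votes: Ben 10, Farid 0, Carla 16, Sam 14, Vikram 0, Noor 0. Carla and Sam advance.
Runoff: Carla is ranked above Sam on 19 ballots, Sam above Carla on 21.

Sam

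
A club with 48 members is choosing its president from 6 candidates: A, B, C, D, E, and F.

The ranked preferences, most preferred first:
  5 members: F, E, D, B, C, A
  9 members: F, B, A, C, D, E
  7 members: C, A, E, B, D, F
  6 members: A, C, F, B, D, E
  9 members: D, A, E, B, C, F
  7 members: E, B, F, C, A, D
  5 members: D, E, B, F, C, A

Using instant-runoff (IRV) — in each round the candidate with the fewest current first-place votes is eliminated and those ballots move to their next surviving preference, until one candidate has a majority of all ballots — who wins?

F

Round 1: A 6, B 0, C 7, D 14, E 7, F 14. B eliminated.
Round 2: A 6, C 7, D 14, E 7, F 14. A eliminated.
Round 3: C 13, D 14, E 7, F 14. E eliminated.
Round 4: C 13, D 14, F 21. C eliminated.
Round 5: D 21, F 27. F has a majority (≥25).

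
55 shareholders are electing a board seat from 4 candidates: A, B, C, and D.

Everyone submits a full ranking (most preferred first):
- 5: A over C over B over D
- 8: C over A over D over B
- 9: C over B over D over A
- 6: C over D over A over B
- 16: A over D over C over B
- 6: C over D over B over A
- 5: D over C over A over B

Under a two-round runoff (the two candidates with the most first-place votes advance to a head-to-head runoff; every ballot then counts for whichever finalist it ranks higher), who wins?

Round 1 first-place votes: A 21, B 0, C 29, D 5. C and A advance.
Runoff: C is ranked above A on 34 ballots, A above C on 21.

C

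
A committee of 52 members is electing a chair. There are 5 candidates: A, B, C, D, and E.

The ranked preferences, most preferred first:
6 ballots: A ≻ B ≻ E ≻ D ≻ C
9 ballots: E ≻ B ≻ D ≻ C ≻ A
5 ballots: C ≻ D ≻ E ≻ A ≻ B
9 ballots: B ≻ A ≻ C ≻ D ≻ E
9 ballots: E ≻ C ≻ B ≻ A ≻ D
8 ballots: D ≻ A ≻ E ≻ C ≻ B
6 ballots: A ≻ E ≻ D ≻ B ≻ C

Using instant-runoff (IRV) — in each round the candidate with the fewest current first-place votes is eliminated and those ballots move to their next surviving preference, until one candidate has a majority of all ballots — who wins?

A

Round 1: A 12, B 9, C 5, D 8, E 18. C eliminated.
Round 2: A 12, B 9, D 13, E 18. B eliminated.
Round 3: A 21, D 13, E 18. D eliminated.
Round 4: A 29, E 23. A has a majority (≥27).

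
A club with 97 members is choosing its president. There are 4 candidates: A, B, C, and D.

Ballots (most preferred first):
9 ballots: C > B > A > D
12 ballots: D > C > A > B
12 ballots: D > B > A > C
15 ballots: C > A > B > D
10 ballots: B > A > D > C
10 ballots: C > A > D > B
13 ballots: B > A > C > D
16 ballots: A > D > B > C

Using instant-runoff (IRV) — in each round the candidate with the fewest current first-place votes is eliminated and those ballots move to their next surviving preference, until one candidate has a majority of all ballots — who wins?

D

Round 1: A 16, B 23, C 34, D 24. A eliminated.
Round 2: B 23, C 34, D 40. B eliminated.
Round 3: C 47, D 50. D has a majority (≥49).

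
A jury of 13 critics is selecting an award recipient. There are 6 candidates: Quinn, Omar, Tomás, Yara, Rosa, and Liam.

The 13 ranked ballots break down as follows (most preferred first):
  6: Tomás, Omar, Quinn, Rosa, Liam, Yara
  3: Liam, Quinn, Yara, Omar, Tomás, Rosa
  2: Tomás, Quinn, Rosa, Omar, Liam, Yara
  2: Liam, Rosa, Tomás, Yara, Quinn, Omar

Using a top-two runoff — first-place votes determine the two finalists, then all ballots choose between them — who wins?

Tomás

Round 1 first-place votes: Quinn 0, Omar 0, Tomás 8, Yara 0, Rosa 0, Liam 5. Tomás and Liam advance.
Runoff: Tomás is ranked above Liam on 8 ballots, Liam above Tomás on 5.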